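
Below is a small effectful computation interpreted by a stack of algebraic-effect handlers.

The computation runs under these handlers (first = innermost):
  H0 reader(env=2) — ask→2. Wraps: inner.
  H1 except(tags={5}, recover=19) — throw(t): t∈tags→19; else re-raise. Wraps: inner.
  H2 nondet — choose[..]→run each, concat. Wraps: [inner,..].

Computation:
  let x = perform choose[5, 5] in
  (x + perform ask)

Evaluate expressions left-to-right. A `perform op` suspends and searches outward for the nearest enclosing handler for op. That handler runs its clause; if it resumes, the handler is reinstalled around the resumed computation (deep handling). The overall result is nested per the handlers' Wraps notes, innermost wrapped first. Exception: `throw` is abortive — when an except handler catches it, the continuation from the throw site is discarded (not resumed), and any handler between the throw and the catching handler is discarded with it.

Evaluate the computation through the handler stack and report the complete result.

Answer: [7, 7]

Step-by-step:
choose[5, 5] @ H2
  branch[0] choose=5:
    ask @ H0 ⇒ 2
    H0 returns 7
    H1 returns 7
    H2 returns [7]
  branch[1] choose=5:
    ask @ H0 ⇒ 2
    H0 returns 7
    H1 returns 7
    H2 returns [7]
= [7, 7]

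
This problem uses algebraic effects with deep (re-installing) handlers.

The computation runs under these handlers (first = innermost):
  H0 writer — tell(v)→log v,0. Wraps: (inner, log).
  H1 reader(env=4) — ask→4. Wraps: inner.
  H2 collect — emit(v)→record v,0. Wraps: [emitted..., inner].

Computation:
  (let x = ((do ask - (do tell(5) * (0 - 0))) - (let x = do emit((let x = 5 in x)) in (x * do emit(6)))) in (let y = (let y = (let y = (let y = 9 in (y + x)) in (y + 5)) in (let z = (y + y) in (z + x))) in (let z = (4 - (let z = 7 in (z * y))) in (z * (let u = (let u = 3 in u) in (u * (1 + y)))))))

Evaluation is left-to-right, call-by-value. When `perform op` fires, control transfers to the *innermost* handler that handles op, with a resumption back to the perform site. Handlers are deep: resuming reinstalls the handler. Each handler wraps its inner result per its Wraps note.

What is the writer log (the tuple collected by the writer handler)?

Working:
ask @ H1 ⇒ 4
tell(5) @ H0 ⇒ log+=5
emit(5) @ H2 ⇒ out+=5
emit(6) @ H2 ⇒ out+=6
H0 returns (-33948, (5))
H1 returns (-33948, (5))
H2 returns [5, 6, (-33948, (5))]
= [5, 6, (-33948, (5))]

Answer: (5)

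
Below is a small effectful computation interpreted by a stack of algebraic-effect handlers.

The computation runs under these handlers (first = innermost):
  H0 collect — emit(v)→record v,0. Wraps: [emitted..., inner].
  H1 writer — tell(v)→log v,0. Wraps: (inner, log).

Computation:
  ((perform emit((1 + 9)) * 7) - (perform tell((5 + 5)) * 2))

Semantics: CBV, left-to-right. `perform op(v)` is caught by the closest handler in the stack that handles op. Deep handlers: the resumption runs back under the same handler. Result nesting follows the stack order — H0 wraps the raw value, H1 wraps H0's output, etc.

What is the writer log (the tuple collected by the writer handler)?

Answer: (10)

Working:
emit(10) @ H0 ⇒ out+=10
tell(10) @ H1 ⇒ log+=10
H0 returns [10, 0]
H1 returns ([10, 0], (10))
= ([10, 0], (10))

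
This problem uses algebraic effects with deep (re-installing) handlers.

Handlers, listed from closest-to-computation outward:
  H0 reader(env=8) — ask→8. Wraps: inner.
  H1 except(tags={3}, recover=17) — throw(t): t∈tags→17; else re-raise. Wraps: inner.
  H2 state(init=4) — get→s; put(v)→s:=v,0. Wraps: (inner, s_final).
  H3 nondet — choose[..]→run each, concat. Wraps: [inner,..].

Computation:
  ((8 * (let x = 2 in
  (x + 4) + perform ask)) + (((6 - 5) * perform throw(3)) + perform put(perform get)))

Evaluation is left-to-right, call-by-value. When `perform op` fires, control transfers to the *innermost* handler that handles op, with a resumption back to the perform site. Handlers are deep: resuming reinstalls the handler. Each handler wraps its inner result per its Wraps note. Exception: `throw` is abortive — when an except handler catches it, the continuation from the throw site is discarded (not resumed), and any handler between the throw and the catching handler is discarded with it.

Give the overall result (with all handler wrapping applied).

Step-by-step:
ask @ H0 ⇒ 8
throw(3) @ H1 caught ⇒ 17
H2 returns (17, 4)
H3 returns [(17, 4)]
= [(17, 4)]

Answer: [(17, 4)]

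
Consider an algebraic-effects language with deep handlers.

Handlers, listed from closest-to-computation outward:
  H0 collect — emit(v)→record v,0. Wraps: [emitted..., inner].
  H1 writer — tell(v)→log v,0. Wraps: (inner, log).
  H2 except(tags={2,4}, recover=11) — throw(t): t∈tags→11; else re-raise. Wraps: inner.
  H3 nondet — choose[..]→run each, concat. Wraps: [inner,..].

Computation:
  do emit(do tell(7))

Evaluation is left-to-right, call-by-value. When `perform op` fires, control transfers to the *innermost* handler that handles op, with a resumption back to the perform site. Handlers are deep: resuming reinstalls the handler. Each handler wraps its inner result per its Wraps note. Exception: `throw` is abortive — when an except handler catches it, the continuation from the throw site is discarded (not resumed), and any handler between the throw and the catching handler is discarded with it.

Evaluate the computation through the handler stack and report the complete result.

Evaluation trace:
tell(7) @ H1 ⇒ log+=7
emit(0) @ H0 ⇒ out+=0
H0 returns [0, 0]
H1 returns ([0, 0], (7))
H2 returns ([0, 0], (7))
H3 returns [([0, 0], (7))]
= [([0, 0], (7))]

Answer: [([0, 0], (7))]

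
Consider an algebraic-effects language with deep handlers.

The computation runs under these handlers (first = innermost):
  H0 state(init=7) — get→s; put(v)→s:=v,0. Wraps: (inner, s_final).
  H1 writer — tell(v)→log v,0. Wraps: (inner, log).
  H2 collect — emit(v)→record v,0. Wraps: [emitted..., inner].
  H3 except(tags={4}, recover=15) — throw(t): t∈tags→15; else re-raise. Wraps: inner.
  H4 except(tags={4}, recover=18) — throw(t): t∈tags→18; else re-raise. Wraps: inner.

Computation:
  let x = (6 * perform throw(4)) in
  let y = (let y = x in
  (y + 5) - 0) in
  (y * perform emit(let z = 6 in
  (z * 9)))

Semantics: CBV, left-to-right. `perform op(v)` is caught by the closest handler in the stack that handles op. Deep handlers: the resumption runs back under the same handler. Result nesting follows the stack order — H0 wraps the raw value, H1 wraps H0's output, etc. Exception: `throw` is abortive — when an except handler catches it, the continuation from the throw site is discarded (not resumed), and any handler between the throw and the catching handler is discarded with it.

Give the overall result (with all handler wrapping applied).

Answer: 15

Evaluation trace:
throw(4) @ H3 caught ⇒ 15
H4 returns 15
= 15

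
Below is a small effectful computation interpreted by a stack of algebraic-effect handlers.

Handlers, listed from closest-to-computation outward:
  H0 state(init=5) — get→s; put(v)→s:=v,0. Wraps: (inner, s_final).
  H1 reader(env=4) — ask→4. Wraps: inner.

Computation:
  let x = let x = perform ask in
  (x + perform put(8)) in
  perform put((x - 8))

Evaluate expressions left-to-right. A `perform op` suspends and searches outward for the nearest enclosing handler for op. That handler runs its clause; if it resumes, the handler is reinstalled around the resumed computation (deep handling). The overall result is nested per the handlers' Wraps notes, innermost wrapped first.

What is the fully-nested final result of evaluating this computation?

Evaluation trace:
ask @ H1 ⇒ 4
put(8) @ H0 ⇒ s:=8
put(-4) @ H0 ⇒ s:=-4
H0 returns (0, -4)
H1 returns (0, -4)
= (0, -4)

Answer: (0, -4)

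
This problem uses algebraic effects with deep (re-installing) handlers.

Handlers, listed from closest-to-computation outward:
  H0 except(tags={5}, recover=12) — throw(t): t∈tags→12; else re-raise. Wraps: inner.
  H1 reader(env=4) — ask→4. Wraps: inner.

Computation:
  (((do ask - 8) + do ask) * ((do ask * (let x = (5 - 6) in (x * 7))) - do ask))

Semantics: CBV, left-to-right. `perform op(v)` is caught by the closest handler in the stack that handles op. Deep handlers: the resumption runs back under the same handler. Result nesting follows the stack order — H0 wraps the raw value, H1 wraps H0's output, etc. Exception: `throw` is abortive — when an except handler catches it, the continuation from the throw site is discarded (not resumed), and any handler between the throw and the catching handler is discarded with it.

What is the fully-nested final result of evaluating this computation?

Working:
ask @ H1 ⇒ 4
ask @ H1 ⇒ 4
ask @ H1 ⇒ 4
ask @ H1 ⇒ 4
H0 returns 0
H1 returns 0
= 0

Answer: 0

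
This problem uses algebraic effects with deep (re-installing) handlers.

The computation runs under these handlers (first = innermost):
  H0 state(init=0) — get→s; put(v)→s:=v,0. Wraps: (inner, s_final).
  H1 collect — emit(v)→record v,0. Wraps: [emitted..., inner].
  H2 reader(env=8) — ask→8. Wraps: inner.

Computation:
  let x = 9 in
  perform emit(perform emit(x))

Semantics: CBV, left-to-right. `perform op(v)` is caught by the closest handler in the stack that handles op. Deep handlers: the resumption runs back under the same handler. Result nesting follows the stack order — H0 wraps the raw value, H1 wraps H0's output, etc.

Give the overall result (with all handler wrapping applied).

Working:
emit(9) @ H1 ⇒ out+=9
emit(0) @ H1 ⇒ out+=0
H0 returns (0, 0)
H1 returns [9, 0, (0, 0)]
H2 returns [9, 0, (0, 0)]
= [9, 0, (0, 0)]

Answer: [9, 0, (0, 0)]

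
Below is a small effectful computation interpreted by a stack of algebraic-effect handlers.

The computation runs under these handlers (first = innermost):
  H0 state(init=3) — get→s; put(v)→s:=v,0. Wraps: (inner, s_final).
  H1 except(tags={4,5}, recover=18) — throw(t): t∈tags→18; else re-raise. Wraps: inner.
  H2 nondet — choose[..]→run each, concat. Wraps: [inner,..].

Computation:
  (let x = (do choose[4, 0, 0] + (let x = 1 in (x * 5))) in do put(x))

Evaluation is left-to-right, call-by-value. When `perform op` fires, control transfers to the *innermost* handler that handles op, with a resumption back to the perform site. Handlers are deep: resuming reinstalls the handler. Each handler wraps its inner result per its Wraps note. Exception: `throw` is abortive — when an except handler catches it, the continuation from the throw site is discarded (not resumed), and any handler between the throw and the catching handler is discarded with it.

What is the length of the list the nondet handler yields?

Answer: 3

Working:
choose[4, 0, 0] @ H2
  branch[0] choose=4:
    put(9) @ H0 ⇒ s:=9
    H0 returns (0, 9)
    H1 returns (0, 9)
    H2 returns [(0, 9)]
  branch[1] choose=0:
    put(5) @ H0 ⇒ s:=5
    H0 returns (0, 5)
    H1 returns (0, 5)
    H2 returns [(0, 5)]
  branch[2] choose=0:
    put(5) @ H0 ⇒ s:=5
    H0 returns (0, 5)
    H1 returns (0, 5)
    H2 returns [(0, 5)]
= [(0, 9), (0, 5), (0, 5)]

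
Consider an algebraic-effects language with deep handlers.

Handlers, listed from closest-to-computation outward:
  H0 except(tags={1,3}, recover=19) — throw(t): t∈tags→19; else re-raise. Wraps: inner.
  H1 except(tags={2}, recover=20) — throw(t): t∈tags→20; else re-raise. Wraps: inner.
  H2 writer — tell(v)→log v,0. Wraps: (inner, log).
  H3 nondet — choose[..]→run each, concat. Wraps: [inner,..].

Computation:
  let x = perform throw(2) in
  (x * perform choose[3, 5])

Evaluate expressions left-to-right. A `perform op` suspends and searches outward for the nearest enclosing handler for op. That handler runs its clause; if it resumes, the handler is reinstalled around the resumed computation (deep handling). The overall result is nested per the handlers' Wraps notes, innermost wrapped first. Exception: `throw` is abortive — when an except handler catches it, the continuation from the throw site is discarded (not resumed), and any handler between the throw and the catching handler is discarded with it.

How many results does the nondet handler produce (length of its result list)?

Answer: 1

Evaluation trace:
throw(2) @ H0 re-raised
throw(2) @ H1 caught ⇒ 20
H2 returns (20, ())
H3 returns [(20, ())]
= [(20, ())]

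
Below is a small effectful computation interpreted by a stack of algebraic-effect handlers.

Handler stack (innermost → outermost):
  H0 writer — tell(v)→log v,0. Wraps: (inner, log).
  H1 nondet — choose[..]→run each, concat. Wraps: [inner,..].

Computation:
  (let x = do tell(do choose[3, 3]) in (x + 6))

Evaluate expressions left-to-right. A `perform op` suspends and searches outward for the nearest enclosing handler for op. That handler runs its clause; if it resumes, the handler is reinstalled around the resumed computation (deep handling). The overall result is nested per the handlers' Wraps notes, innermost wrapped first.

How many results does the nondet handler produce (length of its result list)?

Answer: 2

Evaluation trace:
choose[3, 3] @ H1
  branch[0] choose=3:
    tell(3) @ H0 ⇒ log+=3
    H0 returns (6, (3))
    H1 returns [(6, (3))]
  branch[1] choose=3:
    tell(3) @ H0 ⇒ log+=3
    H0 returns (6, (3))
    H1 returns [(6, (3))]
= [(6, (3)), (6, (3))]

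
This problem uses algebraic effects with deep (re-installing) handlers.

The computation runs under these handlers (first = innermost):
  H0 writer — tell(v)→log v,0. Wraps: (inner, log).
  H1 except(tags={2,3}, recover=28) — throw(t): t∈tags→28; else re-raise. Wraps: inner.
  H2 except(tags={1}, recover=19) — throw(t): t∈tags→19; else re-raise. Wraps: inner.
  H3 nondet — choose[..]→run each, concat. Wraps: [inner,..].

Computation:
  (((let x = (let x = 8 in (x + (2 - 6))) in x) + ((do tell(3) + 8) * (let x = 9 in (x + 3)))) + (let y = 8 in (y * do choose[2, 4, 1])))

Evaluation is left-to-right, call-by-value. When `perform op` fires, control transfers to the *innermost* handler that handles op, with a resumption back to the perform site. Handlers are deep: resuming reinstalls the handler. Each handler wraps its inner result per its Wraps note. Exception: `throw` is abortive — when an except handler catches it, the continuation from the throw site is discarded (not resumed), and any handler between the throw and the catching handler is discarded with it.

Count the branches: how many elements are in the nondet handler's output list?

Answer: 3

Step-by-step:
tell(3) @ H0 ⇒ log+=3
choose[2, 4, 1] @ H3
  branch[0] choose=2:
    H0 returns (116, (3))
    H1 returns (116, (3))
    H2 returns (116, (3))
    H3 returns [(116, (3))]
  branch[1] choose=4:
    H0 returns (132, (3))
    H1 returns (132, (3))
    H2 returns (132, (3))
    H3 returns [(132, (3))]
  branch[2] choose=1:
    H0 returns (108, (3))
    H1 returns (108, (3))
    H2 returns (108, (3))
    H3 returns [(108, (3))]
= [(116, (3)), (132, (3)), (108, (3))]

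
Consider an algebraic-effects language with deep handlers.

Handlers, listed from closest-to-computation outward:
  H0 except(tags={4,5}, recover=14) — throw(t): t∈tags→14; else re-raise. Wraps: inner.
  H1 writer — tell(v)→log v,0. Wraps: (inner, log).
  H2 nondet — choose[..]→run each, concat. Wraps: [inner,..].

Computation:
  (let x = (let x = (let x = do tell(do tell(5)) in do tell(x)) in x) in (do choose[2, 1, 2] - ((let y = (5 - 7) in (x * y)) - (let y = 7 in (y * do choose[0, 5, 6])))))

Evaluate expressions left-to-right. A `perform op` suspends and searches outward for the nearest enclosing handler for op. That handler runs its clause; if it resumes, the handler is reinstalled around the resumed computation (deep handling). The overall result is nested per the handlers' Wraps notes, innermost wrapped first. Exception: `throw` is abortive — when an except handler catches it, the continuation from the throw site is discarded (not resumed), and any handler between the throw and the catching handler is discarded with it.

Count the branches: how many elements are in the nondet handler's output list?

Working:
tell(5) @ H1 ⇒ log+=5
tell(0) @ H1 ⇒ log+=0
tell(0) @ H1 ⇒ log+=0
choose[2, 1, 2] @ H2
  branch[0] choose=2:
    choose[0, 5, 6] @ H2
      branch[0] choose=0:
        H0 returns 2
        H1 returns (2, (5, 0, 0))
        H2 returns [(2, (5, 0, 0))]
      branch[1] choose=5:
        H0 returns 37
        H1 returns (37, (5, 0, 0))
        H2 returns [(37, (5, 0, 0))]
      branch[2] choose=6:
        H0 returns 44
        H1 returns (44, (5, 0, 0))
        H2 returns [(44, (5, 0, 0))]
  branch[1] choose=1:
    choose[0, 5, 6] @ H2
      branch[0] choose=0:
        H0 returns 1
        H1 returns (1, (5, 0, 0))
        H2 returns [(1, (5, 0, 0))]
      branch[1] choose=5:
        H0 returns 36
        H1 returns (36, (5, 0, 0))
        H2 returns [(36, (5, 0, 0))]
      branch[2] choose=6:
        H0 returns 43
        H1 returns (43, (5, 0, 0))
        H2 returns [(43, (5, 0, 0))]
  branch[2] choose=2:
    choose[0, 5, 6] @ H2
      branch[0] choose=0:
        H0 returns 2
        H1 returns (2, (5, 0, 0))
        H2 returns [(2, (5, 0, 0))]
      branch[1] choose=5:
        H0 returns 37
        H1 returns (37, (5, 0, 0))
        H2 returns [(37, (5, 0, 0))]
      branch[2] choose=6:
        H0 returns 44
        H1 returns (44, (5, 0, 0))
        H2 returns [(44, (5, 0, 0))]
= [(2, (5, 0, 0)), (37, (5, 0, 0)), (44, (5, 0, 0)), (1, (5, 0, 0)), (36, (5, 0, 0)), (43, (5, 0, 0)), (2, (5, 0, 0)), (37, (5, 0, 0)), (44, (5, 0, 0))]

Answer: 9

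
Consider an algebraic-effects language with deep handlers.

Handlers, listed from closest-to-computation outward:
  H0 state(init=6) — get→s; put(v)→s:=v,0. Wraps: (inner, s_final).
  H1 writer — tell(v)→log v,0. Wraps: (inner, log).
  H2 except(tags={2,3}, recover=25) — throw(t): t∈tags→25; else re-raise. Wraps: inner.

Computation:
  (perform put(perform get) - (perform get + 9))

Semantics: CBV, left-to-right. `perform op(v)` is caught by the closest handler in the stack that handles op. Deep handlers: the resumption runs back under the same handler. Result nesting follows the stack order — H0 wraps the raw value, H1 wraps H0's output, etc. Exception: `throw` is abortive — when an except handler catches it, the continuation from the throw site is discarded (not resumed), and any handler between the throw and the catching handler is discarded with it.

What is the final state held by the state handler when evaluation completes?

Answer: 6

Step-by-step:
get @ H0 ⇒ 6
put(6) @ H0 ⇒ s:=6
get @ H0 ⇒ 6
H0 returns (-15, 6)
H1 returns ((-15, 6), ())
H2 returns ((-15, 6), ())
= ((-15, 6), ())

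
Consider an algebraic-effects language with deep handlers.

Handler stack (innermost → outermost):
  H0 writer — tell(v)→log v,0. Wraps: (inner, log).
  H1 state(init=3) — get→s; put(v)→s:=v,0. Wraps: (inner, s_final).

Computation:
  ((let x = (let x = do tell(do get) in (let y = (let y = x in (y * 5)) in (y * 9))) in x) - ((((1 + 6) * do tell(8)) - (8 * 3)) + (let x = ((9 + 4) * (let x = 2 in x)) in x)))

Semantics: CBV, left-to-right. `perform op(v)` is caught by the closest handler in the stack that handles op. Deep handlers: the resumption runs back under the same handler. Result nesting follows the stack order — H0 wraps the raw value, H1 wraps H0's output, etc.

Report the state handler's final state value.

Answer: 3

Evaluation trace:
get @ H1 ⇒ 3
tell(3) @ H0 ⇒ log+=3
tell(8) @ H0 ⇒ log+=8
H0 returns (-2, (3, 8))
H1 returns ((-2, (3, 8)), 3)
= ((-2, (3, 8)), 3)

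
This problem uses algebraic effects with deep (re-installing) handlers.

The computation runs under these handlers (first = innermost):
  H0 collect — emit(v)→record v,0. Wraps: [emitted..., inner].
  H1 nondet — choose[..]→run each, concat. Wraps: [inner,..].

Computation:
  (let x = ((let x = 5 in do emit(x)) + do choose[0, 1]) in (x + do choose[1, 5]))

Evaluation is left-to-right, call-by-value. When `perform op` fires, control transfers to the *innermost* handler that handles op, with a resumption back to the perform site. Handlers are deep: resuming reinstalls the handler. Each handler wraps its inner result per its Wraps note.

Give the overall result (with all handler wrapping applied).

Step-by-step:
emit(5) @ H0 ⇒ out+=5
choose[0, 1] @ H1
  branch[0] choose=0:
    choose[1, 5] @ H1
      branch[0] choose=1:
        H0 returns [5, 1]
        H1 returns [[5, 1]]
      branch[1] choose=5:
        H0 returns [5, 5]
        H1 returns [[5, 5]]
  branch[1] choose=1:
    choose[1, 5] @ H1
      branch[0] choose=1:
        H0 returns [5, 2]
        H1 returns [[5, 2]]
      branch[1] choose=5:
        H0 returns [5, 6]
        H1 returns [[5, 6]]
= [[5, 1], [5, 5], [5, 2], [5, 6]]

Answer: [[5, 1], [5, 5], [5, 2], [5, 6]]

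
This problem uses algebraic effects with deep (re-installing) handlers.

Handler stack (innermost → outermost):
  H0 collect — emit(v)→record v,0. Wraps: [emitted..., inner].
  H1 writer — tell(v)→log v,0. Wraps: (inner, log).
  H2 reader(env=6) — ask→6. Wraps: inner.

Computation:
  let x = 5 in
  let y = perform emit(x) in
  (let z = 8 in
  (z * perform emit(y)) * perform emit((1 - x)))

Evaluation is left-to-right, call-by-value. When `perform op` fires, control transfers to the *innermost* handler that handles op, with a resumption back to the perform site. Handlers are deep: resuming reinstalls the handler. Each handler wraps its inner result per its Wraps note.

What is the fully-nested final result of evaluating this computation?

Working:
emit(5) @ H0 ⇒ out+=5
emit(0) @ H0 ⇒ out+=0
emit(-4) @ H0 ⇒ out+=-4
H0 returns [5, 0, -4, 0]
H1 returns ([5, 0, -4, 0], ())
H2 returns ([5, 0, -4, 0], ())
= ([5, 0, -4, 0], ())

Answer: ([5, 0, -4, 0], ())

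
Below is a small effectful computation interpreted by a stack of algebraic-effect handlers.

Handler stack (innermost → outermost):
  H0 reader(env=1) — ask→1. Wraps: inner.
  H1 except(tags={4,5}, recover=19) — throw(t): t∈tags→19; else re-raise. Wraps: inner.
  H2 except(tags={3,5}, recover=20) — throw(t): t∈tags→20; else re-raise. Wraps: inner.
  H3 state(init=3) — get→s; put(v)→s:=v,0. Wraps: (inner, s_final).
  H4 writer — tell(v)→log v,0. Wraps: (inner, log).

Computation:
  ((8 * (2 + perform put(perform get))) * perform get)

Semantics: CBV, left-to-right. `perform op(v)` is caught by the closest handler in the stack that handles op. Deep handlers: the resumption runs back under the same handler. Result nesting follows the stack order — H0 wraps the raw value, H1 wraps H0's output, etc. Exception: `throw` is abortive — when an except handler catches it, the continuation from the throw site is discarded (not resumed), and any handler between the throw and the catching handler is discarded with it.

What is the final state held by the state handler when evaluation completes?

Evaluation trace:
get @ H3 ⇒ 3
put(3) @ H3 ⇒ s:=3
get @ H3 ⇒ 3
H0 returns 48
H1 returns 48
H2 returns 48
H3 returns (48, 3)
H4 returns ((48, 3), ())
= ((48, 3), ())

Answer: 3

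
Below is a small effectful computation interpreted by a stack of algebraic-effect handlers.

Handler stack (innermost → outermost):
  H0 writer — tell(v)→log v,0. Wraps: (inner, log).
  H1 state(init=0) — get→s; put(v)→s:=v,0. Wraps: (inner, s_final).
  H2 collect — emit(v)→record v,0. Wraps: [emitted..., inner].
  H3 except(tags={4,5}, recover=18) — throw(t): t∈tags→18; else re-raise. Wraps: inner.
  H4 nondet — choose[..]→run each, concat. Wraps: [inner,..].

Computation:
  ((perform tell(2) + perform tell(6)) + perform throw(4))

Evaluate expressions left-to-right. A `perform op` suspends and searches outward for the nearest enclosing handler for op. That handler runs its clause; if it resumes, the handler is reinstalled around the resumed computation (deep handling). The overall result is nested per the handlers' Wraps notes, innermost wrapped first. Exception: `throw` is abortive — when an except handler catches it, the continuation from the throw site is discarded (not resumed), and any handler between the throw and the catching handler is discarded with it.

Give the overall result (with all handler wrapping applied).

Answer: [18]

Evaluation trace:
tell(2) @ H0 ⇒ log+=2
tell(6) @ H0 ⇒ log+=6
throw(4) @ H3 caught ⇒ 18
H4 returns [18]
= [18]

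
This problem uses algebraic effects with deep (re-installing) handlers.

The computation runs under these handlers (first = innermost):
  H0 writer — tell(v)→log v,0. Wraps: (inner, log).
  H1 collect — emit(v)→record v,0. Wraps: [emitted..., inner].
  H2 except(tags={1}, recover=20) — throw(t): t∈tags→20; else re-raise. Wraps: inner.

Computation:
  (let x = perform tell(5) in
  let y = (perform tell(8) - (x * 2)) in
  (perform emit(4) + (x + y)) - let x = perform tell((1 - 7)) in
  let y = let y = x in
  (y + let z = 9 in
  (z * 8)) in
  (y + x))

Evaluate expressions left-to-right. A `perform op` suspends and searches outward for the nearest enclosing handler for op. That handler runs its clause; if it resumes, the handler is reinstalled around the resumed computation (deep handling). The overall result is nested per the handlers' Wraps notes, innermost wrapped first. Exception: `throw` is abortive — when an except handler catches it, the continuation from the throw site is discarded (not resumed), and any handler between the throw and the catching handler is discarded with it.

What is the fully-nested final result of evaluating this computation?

Answer: [4, (-72, (5, 8, -6))]

Evaluation trace:
tell(5) @ H0 ⇒ log+=5
tell(8) @ H0 ⇒ log+=8
emit(4) @ H1 ⇒ out+=4
tell(-6) @ H0 ⇒ log+=-6
H0 returns (-72, (5, 8, -6))
H1 returns [4, (-72, (5, 8, -6))]
H2 returns [4, (-72, (5, 8, -6))]
= [4, (-72, (5, 8, -6))]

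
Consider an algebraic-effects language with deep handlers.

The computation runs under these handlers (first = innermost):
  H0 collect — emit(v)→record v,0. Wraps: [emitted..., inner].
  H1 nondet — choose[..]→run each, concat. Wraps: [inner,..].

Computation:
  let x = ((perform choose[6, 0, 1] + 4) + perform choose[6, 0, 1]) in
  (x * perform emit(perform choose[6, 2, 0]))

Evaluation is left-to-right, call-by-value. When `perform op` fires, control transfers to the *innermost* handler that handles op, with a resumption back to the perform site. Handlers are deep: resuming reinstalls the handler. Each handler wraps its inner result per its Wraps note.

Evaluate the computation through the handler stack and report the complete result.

Step-by-step:
choose[6, 0, 1] @ H1
  branch[0] choose=6:
    choose[6, 0, 1] @ H1
      branch[0] choose=6:
        choose[6, 2, 0] @ H1
          branch[0] choose=6:
            emit(6) @ H0 ⇒ out+=6
            H0 returns [6, 0]
            H1 returns [[6, 0]]
          branch[1] choose=2:
            emit(2) @ H0 ⇒ out+=2
            H0 returns [2, 0]
            H1 returns [[2, 0]]
          branch[2] choose=0:
            emit(0) @ H0 ⇒ out+=0
            H0 returns [0, 0]
            H1 returns [[0, 0]]
      branch[1] choose=0:
        choose[6, 2, 0] @ H1
          branch[0] choose=6:
            emit(6) @ H0 ⇒ out+=6
            H0 returns [6, 0]
            H1 returns [[6, 0]]
          branch[1] choose=2:
            emit(2) @ H0 ⇒ out+=2
            H0 returns [2, 0]
            H1 returns [[2, 0]]
          branch[2] choose=0:
            emit(0) @ H0 ⇒ out+=0
            H0 returns [0, 0]
            H1 returns [[0, 0]]
      branch[2] choose=1:
        choose[6, 2, 0] @ H1
          branch[0] choose=6:
            emit(6) @ H0 ⇒ out+=6
            H0 returns [6, 0]
            H1 returns [[6, 0]]
          branch[1] choose=2:
            emit(2) @ H0 ⇒ out+=2
            H0 returns [2, 0]
            H1 returns [[2, 0]]
          branch[2] choose=0:
            emit(0) @ H0 ⇒ out+=0
            H0 returns [0, 0]
            H1 returns [[0, 0]]
  branch[1] choose=0:
    choose[6, 0, 1] @ H1
      branch[0] choose=6:
        choose[6, 2, 0] @ H1
          branch[0] choose=6:
            emit(6) @ H0 ⇒ out+=6
            H0 returns [6, 0]
            H1 returns [[6, 0]]
          branch[1] choose=2:
            emit(2) @ H0 ⇒ out+=2
            H0 returns [2, 0]
            H1 returns [[2, 0]]
          branch[2] choose=0:
            emit(0) @ H0 ⇒ out+=0
            H0 returns [0, 0]
            H1 returns [[0, 0]]
      branch[1] choose=0:
        choose[6, 2, 0] @ H1
          branch[0] choose=6:
            emit(6) @ H0 ⇒ out+=6
            H0 returns [6, 0]
            H1 returns [[6, 0]]
          branch[1] choose=2:
            emit(2) @ H0 ⇒ out+=2
            H0 returns [2, 0]
            H1 returns [[2, 0]]
          branch[2] choose=0:
            emit(0) @ H0 ⇒ out+=0
            H0 returns [0, 0]
            H1 returns [[0, 0]]
      branch[2] choose=1:
        choose[6, 2, 0] @ H1
          branch[0] choose=6:
            emit(6) @ H0 ⇒ out+=6
            H0 returns [6, 0]
            H1 returns [[6, 0]]
          branch[1] choose=2:
            emit(2) @ H0 ⇒ out+=2
            H0 returns [2, 0]
            H1 returns [[2, 0]]
          branch[2] choose=0:
            emit(0) @ H0 ⇒ out+=0
            H0 returns [0, 0]
            H1 returns [[0, 0]]
  branch[2] choose=1:
    choose[6, 0, 1] @ H1
      branch[0] choose=6:
        choose[6, 2, 0] @ H1
          branch[0] choose=6:
            emit(6) @ H0 ⇒ out+=6
            H0 returns [6, 0]
            H1 returns [[6, 0]]
          branch[1] choose=2:
            emit(2) @ H0 ⇒ out+=2
            H0 returns [2, 0]
            H1 returns [[2, 0]]
          branch[2] choose=0:
            emit(0) @ H0 ⇒ out+=0
            H0 returns [0, 0]
            H1 returns [[0, 0]]
      branch[1] choose=0:
        choose[6, 2, 0] @ H1
          branch[0] choose=6:
            emit(6) @ H0 ⇒ out+=6
            H0 returns [6, 0]
            H1 returns [[6, 0]]
          branch[1] choose=2:
            emit(2) @ H0 ⇒ out+=2
            H0 returns [2, 0]
            H1 returns [[2, 0]]
          branch[2] choose=0:
            emit(0) @ H0 ⇒ out+=0
            H0 returns [0, 0]
            H1 returns [[0, 0]]
      branch[2] choose=1:
        choose[6, 2, 0] @ H1
          branch[0] choose=6:
            emit(6) @ H0 ⇒ out+=6
            H0 returns [6, 0]
            H1 returns [[6, 0]]
          branch[1] choose=2:
            emit(2) @ H0 ⇒ out+=2
            H0 returns [2, 0]
            H1 returns [[2, 0]]
          branch[2] choose=0:
            emit(0) @ H0 ⇒ out+=0
            H0 returns [0, 0]
            H1 returns [[0, 0]]
= [[6, 0], [2, 0], [0, 0], [6, 0], [2, 0], [0, 0], [6, 0], [2, 0], [0, 0], [6, 0], [2, 0], [0, 0], [6, 0], [2, 0], [0, 0], [6, 0], [2, 0], [0, 0], [6, 0], [2, 0], [0, 0], [6, 0], [2, 0], [0, 0], [6, 0], [2, 0], [0, 0]]

Answer: [[6, 0], [2, 0], [0, 0], [6, 0], [2, 0], [0, 0], [6, 0], [2, 0], [0, 0], [6, 0], [2, 0], [0, 0], [6, 0], [2, 0], [0, 0], [6, 0], [2, 0], [0, 0], [6, 0], [2, 0], [0, 0], [6, 0], [2, 0], [0, 0], [6, 0], [2, 0], [0, 0]]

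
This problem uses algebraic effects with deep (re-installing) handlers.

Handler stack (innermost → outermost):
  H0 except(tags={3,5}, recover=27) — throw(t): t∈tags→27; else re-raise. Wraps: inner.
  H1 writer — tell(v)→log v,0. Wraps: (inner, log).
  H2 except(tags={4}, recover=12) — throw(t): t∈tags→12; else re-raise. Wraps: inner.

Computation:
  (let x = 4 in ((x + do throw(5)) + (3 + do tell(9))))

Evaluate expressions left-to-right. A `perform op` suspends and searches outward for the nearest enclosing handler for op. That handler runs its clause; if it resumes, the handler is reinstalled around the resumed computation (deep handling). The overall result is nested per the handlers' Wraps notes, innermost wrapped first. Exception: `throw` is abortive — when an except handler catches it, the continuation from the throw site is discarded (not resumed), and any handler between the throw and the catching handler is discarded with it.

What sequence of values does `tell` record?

Answer: ()

Evaluation trace:
throw(5) @ H0 caught ⇒ 27
H1 returns (27, ())
H2 returns (27, ())
= (27, ())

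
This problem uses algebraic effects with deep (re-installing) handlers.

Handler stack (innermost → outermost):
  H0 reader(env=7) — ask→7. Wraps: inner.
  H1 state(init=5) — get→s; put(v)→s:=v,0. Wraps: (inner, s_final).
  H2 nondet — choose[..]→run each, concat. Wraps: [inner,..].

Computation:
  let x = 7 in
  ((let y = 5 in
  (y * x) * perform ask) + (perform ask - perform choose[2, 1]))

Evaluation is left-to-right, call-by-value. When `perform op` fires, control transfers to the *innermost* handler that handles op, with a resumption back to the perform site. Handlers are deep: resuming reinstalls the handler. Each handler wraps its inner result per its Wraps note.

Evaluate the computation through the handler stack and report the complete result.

Evaluation trace:
ask @ H0 ⇒ 7
ask @ H0 ⇒ 7
choose[2, 1] @ H2
  branch[0] choose=2:
    H0 returns 250
    H1 returns (250, 5)
    H2 returns [(250, 5)]
  branch[1] choose=1:
    H0 returns 251
    H1 returns (251, 5)
    H2 returns [(251, 5)]
= [(250, 5), (251, 5)]

Answer: [(250, 5), (251, 5)]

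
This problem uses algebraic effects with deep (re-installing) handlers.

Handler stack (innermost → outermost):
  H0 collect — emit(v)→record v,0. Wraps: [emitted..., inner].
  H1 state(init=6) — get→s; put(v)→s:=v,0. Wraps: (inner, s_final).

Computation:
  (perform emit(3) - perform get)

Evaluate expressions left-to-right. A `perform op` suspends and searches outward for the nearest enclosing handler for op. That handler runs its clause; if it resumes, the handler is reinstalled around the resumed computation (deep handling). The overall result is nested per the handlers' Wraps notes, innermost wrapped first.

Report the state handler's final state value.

Step-by-step:
emit(3) @ H0 ⇒ out+=3
get @ H1 ⇒ 6
H0 returns [3, -6]
H1 returns ([3, -6], 6)
= ([3, -6], 6)

Answer: 6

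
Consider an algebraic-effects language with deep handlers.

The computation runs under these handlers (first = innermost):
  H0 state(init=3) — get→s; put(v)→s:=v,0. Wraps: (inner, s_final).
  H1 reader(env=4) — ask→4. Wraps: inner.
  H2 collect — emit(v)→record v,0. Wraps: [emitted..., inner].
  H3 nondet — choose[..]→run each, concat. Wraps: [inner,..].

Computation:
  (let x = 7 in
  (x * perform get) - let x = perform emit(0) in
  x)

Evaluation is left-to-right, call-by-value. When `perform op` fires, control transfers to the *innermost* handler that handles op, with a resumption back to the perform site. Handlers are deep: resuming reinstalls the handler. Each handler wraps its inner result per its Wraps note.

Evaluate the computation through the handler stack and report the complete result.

Answer: [[0, (21, 3)]]

Step-by-step:
get @ H0 ⇒ 3
emit(0) @ H2 ⇒ out+=0
H0 returns (21, 3)
H1 returns (21, 3)
H2 returns [0, (21, 3)]
H3 returns [[0, (21, 3)]]
= [[0, (21, 3)]]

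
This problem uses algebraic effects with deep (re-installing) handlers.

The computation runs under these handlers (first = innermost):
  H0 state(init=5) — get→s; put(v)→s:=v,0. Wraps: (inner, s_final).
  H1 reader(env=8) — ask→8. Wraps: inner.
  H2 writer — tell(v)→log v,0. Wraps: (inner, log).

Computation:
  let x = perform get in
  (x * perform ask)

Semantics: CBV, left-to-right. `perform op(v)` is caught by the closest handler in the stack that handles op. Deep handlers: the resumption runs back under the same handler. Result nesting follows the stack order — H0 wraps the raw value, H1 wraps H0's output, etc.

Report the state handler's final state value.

Answer: 5

Step-by-step:
get @ H0 ⇒ 5
ask @ H1 ⇒ 8
H0 returns (40, 5)
H1 returns (40, 5)
H2 returns ((40, 5), ())
= ((40, 5), ())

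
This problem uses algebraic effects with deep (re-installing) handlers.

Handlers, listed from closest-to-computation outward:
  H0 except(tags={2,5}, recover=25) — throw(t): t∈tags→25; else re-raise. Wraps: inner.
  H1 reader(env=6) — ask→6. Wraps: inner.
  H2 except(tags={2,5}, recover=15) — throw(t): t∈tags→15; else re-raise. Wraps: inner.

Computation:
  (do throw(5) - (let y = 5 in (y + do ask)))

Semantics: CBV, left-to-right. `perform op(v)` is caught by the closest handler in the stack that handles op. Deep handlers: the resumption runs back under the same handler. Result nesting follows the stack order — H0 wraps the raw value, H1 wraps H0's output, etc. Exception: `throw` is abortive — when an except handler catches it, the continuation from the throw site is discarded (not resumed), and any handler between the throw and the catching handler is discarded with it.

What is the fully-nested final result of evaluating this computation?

Answer: 25

Step-by-step:
throw(5) @ H0 caught ⇒ 25
H1 returns 25
H2 returns 25
= 25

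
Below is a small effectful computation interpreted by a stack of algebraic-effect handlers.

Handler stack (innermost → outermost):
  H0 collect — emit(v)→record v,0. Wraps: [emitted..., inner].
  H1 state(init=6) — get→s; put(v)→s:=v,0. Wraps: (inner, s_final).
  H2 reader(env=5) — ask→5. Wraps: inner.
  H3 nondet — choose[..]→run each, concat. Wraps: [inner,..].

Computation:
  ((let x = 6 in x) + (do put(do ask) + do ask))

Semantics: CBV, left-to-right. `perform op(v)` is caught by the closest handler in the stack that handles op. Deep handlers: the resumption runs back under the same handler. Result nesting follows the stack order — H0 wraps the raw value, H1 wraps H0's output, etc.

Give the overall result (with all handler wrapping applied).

Answer: [([11], 5)]

Working:
ask @ H2 ⇒ 5
put(5) @ H1 ⇒ s:=5
ask @ H2 ⇒ 5
H0 returns [11]
H1 returns ([11], 5)
H2 returns ([11], 5)
H3 returns [([11], 5)]
= [([11], 5)]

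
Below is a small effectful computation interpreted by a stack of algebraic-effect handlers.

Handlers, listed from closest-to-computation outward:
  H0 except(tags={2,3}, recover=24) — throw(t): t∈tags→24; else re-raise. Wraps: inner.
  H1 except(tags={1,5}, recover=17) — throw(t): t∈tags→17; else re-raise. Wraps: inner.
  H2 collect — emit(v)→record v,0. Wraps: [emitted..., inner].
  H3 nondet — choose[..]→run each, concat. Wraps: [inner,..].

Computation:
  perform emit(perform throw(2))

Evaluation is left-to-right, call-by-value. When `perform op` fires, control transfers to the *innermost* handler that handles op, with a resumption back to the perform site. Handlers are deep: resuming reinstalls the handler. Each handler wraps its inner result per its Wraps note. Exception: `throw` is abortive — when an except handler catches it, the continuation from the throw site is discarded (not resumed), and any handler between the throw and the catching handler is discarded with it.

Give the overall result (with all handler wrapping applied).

Evaluation trace:
throw(2) @ H0 caught ⇒ 24
H1 returns 24
H2 returns [24]
H3 returns [[24]]
= [[24]]

Answer: [[24]]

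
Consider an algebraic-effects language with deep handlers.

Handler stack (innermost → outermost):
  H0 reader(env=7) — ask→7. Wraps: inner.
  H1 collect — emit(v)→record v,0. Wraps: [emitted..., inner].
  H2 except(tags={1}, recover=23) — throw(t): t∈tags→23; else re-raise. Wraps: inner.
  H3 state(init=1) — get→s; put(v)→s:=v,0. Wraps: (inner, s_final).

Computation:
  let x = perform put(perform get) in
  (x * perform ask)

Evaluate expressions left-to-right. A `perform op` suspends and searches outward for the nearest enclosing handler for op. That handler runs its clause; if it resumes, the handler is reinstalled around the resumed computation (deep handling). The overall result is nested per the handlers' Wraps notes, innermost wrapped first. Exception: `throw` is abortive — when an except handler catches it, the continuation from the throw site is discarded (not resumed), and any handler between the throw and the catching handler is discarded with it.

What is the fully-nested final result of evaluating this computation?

Step-by-step:
get @ H3 ⇒ 1
put(1) @ H3 ⇒ s:=1
ask @ H0 ⇒ 7
H0 returns 0
H1 returns [0]
H2 returns [0]
H3 returns ([0], 1)
= ([0], 1)

Answer: ([0], 1)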